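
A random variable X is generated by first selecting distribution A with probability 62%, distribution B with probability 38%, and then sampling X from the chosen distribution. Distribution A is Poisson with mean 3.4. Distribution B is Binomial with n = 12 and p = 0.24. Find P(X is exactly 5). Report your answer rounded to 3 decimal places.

0.113

Conditional on each component, P(X = 5): A: 0.126361; B: 0.0923584.
By total probability, P(X = 5) = 0.62·0.126361 + 0.38·0.0923584 = 0.11344.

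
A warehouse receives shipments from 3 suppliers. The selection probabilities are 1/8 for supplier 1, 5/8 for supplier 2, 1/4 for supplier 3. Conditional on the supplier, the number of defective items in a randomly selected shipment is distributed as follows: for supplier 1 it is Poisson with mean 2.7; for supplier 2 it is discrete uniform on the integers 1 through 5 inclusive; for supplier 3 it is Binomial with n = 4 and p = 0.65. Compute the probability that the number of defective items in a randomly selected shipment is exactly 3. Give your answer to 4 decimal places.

Conditional on each supplier, P(X = 3): 1: 0.220468; 2: 0.2; 3: 0.384475.
By total probability, P(X = 3) = 0.125·0.220468 + 0.625·0.2 + 0.25·0.384475 = 0.248677.

0.2487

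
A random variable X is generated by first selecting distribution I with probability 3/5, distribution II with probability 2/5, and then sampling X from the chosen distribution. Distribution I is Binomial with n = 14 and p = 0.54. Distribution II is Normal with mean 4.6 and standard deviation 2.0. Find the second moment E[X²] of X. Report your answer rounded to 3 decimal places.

46.443

For each component E[X²] = Var + (mean)², giving I: 60.6312; II: 25.16.
Overall E[X²] = 0.6·60.6312 + 0.4·25.16 = 46.4427.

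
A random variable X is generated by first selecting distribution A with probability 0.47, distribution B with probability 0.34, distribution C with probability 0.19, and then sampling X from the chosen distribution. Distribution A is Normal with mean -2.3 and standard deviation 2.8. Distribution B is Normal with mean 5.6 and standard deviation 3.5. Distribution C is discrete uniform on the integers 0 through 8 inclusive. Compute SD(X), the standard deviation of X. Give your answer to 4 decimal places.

Per component, A: μ=-2.3, E[X²]=13.13; B: μ=5.6, E[X²]=43.61; C: μ=4, E[X²]=22.6667.
E[X] = 0.47·-2.3 + 0.34·5.6 + 0.19·4 = 1.583.
E[X²] = 0.47·13.13 + 0.34·43.61 + 0.19·22.6667 = 25.3052.
Var(X) = E[X²] − (E[X])² = 25.3052 − 2.50589 = 22.7993.
SD(X) = √22.7993 = 4.77486.

4.7749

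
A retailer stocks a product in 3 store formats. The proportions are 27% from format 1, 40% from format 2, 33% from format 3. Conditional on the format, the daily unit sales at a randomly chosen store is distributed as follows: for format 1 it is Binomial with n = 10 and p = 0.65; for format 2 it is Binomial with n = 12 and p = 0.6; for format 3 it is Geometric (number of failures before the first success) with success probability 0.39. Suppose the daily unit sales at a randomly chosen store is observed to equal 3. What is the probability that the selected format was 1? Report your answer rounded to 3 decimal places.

Likelihoods P(X=3 | ·): 1: 0.021203; 2: 0.0124571; 3: 0.0885226.
Posterior ∝ prior × likelihood. Numerator for 1: 0.27·0.021203 = 0.00572481.
Normalizing constant: 0.27·0.021203 + 0.4·0.0124571 + 0.33·0.0885226 = 0.0399201.
P(1 | observation) = 0.00572481 / 0.0399201 = 0.143407.

0.143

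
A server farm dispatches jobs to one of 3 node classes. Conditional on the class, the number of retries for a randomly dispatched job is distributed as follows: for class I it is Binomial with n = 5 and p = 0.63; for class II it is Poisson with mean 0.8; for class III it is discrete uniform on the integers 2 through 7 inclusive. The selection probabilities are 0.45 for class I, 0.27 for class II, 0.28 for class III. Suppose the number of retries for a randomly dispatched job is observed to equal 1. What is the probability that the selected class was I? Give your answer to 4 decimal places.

Likelihoods P(X=1 | ·): I: 0.0590361; II: 0.359463; III: 0.
Posterior ∝ prior × likelihood. Numerator for I: 0.45·0.0590361 = 0.0265662.
Normalizing constant: 0.45·0.0590361 + 0.27·0.359463 + 0.28·0 = 0.123621.
P(I | observation) = 0.0265662 / 0.123621 = 0.2149.

0.2149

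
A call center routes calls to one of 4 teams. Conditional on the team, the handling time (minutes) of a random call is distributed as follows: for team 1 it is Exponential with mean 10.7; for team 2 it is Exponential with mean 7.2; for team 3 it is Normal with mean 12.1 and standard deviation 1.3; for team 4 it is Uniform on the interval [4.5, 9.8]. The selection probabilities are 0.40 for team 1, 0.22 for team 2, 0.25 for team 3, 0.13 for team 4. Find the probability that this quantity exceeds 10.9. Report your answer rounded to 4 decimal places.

0.3983

Conditional on each team, P(X > 10.9): 1: 0.361067; 2: 0.220053; 3: 0.822016; 4: 0.
By total probability, P(X > 10.9) = 0.4·0.361067 + 0.22·0.220053 + 0.25·0.822016 + 0.13·0 = 0.398342.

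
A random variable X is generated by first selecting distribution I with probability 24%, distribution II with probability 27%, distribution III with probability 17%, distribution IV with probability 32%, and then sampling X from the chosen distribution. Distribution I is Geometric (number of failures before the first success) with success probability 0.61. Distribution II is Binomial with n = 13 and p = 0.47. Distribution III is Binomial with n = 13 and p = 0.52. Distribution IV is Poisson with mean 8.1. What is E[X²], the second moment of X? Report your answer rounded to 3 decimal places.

43.211

For each component E[X²] = Var + (mean)², giving I: 1.45687; II: 40.5704; III: 48.9424; IV: 73.71.
Overall E[X²] = 0.24·1.45687 + 0.27·40.5704 + 0.17·48.9424 + 0.32·73.71 = 43.2111.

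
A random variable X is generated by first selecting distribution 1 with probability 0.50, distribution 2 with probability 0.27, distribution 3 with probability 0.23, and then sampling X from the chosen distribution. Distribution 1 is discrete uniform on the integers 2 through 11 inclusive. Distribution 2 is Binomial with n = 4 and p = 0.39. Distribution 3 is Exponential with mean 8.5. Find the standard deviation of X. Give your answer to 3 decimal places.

5.267

Per component, 1: μ=6.5, E[X²]=50.5; 2: μ=1.56, E[X²]=3.3852; 3: μ=8.5, E[X²]=144.5.
E[X] = 0.5·6.5 + 0.27·1.56 + 0.23·8.5 = 5.6262.
E[X²] = 0.5·50.5 + 0.27·3.3852 + 0.23·144.5 = 59.399.
Var(X) = E[X²] − (E[X])² = 59.399 − 31.6541 = 27.7449.
SD(X) = √27.7449 = 5.26734.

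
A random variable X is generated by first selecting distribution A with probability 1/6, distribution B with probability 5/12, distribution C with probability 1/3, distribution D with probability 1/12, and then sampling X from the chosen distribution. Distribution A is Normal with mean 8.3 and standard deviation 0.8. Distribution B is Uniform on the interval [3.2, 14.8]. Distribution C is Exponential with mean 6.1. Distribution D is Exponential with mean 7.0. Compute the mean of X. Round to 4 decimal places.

Component means — A: 8.3; B: 9; C: 6.1; D: 7.
E[X] = 0.166667·8.3 + 0.416667·9 + 0.333333·6.1 + 0.0833333·7 = 7.75.

7.7500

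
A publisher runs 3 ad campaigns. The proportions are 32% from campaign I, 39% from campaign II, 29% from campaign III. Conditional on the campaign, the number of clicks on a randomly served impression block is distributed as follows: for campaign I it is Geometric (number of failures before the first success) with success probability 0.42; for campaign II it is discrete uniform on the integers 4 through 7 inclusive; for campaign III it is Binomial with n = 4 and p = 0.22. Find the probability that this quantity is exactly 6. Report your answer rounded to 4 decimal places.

0.1026

Conditional on each campaign, P(X = 6): I: 0.0159889; II: 0.25; III: 0.
By total probability, P(X = 6) = 0.32·0.0159889 + 0.39·0.25 + 0.29·0 = 0.102616.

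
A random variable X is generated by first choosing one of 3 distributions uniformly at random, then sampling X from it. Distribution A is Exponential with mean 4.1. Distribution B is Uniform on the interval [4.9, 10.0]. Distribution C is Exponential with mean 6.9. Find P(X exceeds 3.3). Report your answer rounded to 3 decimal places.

0.689

Conditional on each component, P(X > 3.3): A: 0.447142; B: 1; C: 0.61986.
By total probability, P(X > 3.3) = 0.333333·0.447142 + 0.333333·1 + 0.333333·0.61986 = 0.689001.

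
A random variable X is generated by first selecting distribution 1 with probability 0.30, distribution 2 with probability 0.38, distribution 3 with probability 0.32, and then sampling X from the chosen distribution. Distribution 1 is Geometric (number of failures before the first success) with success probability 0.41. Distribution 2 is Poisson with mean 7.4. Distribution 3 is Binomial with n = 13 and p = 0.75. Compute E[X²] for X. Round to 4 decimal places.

For each component E[X²] = Var + (mean)², giving 1: 5.58061; 2: 62.16; 3: 97.5.
Overall E[X²] = 0.3·5.58061 + 0.38·62.16 + 0.32·97.5 = 56.495.

56.4950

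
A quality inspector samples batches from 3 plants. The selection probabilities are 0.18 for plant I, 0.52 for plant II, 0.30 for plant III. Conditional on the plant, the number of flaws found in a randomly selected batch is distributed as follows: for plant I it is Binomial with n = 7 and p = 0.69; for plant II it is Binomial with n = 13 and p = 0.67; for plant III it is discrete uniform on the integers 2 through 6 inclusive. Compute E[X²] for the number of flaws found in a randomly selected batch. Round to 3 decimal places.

50.813

For each component E[X²] = Var + (mean)², giving I: 24.8262; II: 78.7384; III: 18.
Overall E[X²] = 0.18·24.8262 + 0.52·78.7384 + 0.3·18 = 50.8127.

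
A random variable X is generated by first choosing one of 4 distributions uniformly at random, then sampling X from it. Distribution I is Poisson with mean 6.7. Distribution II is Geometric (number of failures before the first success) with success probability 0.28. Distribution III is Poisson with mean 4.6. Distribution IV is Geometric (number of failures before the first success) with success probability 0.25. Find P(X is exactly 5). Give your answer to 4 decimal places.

Conditional on each component, P(X = 5): I: 0.13849; II: 0.0541777; III: 0.172526; IV: 0.0593262.
By total probability, P(X = 5) = 0.25·0.13849 + 0.25·0.0541777 + 0.25·0.172526 + 0.25·0.0593262 = 0.10613.

0.1061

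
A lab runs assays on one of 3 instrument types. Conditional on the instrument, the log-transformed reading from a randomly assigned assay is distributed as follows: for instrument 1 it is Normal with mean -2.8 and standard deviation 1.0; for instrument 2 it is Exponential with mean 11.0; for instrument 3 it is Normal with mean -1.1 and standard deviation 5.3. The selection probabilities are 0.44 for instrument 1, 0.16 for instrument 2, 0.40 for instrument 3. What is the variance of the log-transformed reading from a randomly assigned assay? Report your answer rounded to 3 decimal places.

54.322

Per component, 1: μ=-2.8, E[X²]=8.84; 2: μ=11, E[X²]=242; 3: μ=-1.1, E[X²]=29.3.
E[X] = 0.44·-2.8 + 0.16·11 + 0.4·-1.1 = 0.088.
E[X²] = 0.44·8.84 + 0.16·242 + 0.4·29.3 = 54.3296.
Var(X) = E[X²] − (E[X])² = 54.3296 − 0.007744 = 54.3219.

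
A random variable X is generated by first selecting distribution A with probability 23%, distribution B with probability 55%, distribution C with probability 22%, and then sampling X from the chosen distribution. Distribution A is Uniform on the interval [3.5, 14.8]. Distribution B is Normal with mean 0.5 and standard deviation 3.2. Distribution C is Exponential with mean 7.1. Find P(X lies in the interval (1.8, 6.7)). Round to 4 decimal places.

Conditional on each component, P(1.8 < X < 6.7): A: 0.283186; B: 0.315937; C: 0.386863.
By total probability, P(1.8 < X < 6.7) = 0.23·0.283186 + 0.55·0.315937 + 0.22·0.386863 = 0.324008.

0.3240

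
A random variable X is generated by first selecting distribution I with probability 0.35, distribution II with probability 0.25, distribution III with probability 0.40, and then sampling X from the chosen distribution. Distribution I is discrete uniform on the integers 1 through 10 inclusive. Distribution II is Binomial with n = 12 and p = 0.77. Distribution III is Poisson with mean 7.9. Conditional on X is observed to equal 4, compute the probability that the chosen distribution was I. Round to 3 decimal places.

Likelihoods P(X=4 | ·): I: 0.1; II: 0.00136267; III: 0.0601687.
Posterior ∝ prior × likelihood. Numerator for I: 0.35·0.1 = 0.035.
Normalizing constant: 0.35·0.1 + 0.25·0.00136267 + 0.4·0.0601687 = 0.0594082.
P(I | observation) = 0.035 / 0.0594082 = 0.589145.

0.589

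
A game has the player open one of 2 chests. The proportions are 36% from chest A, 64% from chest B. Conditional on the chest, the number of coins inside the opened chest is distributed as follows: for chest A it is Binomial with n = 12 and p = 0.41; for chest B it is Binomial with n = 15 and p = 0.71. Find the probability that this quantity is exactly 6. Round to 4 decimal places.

Conditional on each chest, P(X = 6): A: 0.185134; B: 0.00930114.
By total probability, P(X = 6) = 0.36·0.185134 + 0.64·0.00930114 = 0.0726011.

0.0726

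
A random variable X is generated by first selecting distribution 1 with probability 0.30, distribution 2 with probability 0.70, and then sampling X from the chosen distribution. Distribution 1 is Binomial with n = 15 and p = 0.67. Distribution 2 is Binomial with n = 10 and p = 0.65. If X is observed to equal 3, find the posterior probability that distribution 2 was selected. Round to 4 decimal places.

0.9954

Likelihoods P(X=3 | ·): 1: 0.000228246; 2: 0.021203.
Posterior ∝ prior × likelihood. Numerator for 2: 0.7·0.021203 = 0.0148421.
Normalizing constant: 0.3·0.000228246 + 0.7·0.021203 = 0.0149106.
P(2 | observation) = 0.0148421 / 0.0149106 = 0.995408.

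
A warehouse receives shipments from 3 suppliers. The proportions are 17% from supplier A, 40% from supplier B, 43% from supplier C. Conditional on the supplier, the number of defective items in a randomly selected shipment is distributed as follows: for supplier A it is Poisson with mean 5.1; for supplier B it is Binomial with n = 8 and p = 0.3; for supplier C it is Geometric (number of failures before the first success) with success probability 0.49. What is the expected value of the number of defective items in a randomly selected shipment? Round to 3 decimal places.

2.275

Component means — A: 5.1; B: 2.4; C: 1.04082.
E[X] = 0.17·5.1 + 0.4·2.4 + 0.43·1.04082 = 2.27455.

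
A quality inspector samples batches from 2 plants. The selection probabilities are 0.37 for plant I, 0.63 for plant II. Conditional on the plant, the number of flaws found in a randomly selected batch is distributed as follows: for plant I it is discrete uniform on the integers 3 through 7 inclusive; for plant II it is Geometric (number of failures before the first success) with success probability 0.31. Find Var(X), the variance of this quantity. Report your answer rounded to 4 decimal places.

7.0574

Per component, I: μ=5, E[X²]=27; II: μ=2.22581, E[X²]=12.1342.
E[X] = 0.37·5 + 0.63·2.22581 = 3.25226.
E[X²] = 0.37·27 + 0.63·12.1342 = 17.6346.
Var(X) = E[X²] − (E[X])² = 17.6346 − 10.5772 = 7.05739.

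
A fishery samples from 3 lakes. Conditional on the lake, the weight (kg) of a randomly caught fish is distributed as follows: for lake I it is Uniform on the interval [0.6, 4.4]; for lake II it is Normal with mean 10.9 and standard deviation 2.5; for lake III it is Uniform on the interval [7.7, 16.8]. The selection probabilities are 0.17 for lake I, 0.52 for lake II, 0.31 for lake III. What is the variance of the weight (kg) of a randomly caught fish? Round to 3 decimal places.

17.135

Per component, I: μ=2.5, E[X²]=7.45333; II: μ=10.9, E[X²]=125.06; III: μ=12.25, E[X²]=156.963.
E[X] = 0.17·2.5 + 0.52·10.9 + 0.31·12.25 = 9.8905.
E[X²] = 0.17·7.45333 + 0.52·125.06 + 0.31·156.963 = 114.957.
Var(X) = E[X²] − (E[X])² = 114.957 − 97.822 = 17.1349.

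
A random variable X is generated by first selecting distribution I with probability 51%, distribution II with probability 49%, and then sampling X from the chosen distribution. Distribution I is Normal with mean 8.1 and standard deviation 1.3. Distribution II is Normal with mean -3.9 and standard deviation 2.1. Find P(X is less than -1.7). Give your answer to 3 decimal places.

0.418

Conditional on each component, P(X < -1.7): I: 2.37588e-14; II: 0.852593.
By total probability, P(X < -1.7) = 0.51·2.37588e-14 + 0.49·0.852593 = 0.417771.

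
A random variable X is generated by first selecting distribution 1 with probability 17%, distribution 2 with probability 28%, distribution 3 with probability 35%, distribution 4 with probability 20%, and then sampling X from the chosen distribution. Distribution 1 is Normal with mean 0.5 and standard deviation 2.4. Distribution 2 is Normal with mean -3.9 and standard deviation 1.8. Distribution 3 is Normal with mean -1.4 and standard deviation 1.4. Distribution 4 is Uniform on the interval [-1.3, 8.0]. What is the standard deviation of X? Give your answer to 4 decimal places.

Per component, 1: μ=0.5, E[X²]=6.01; 2: μ=-3.9, E[X²]=18.45; 3: μ=-1.4, E[X²]=3.92; 4: μ=3.35, E[X²]=18.43.
E[X] = 0.17·0.5 + 0.28·-3.9 + 0.35·-1.4 + 0.2·3.35 = -0.827.
E[X²] = 0.17·6.01 + 0.28·18.45 + 0.35·3.92 + 0.2·18.43 = 11.2457.
Var(X) = E[X²] − (E[X])² = 11.2457 − 0.683929 = 10.5618.
SD(X) = √10.5618 = 3.24989.

3.2499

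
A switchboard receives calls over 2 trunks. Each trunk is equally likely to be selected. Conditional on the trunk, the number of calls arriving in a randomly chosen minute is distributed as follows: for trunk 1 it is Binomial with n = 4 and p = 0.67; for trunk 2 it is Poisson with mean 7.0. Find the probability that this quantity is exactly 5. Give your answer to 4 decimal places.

0.0639

Conditional on each trunk, P(X = 5): 1: 0; 2: 0.127717.
By total probability, P(X = 5) = 0.5·0 + 0.5·0.127717 = 0.0638583.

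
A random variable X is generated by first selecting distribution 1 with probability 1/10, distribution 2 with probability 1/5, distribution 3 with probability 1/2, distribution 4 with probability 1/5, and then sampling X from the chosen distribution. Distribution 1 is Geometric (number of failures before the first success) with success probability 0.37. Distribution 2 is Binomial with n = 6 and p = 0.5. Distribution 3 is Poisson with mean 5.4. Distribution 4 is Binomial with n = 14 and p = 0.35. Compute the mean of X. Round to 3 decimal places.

4.450

Component means — 1: 1.7027; 2: 3; 3: 5.4; 4: 4.9.
E[X] = 0.1·1.7027 + 0.2·3 + 0.5·5.4 + 0.2·4.9 = 4.45027.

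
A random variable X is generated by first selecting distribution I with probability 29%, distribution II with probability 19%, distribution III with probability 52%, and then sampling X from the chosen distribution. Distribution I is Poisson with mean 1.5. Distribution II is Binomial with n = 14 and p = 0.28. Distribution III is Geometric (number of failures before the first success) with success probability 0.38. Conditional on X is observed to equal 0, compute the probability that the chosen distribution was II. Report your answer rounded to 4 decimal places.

0.0072

Likelihoods P(X=0 | ·): I: 0.22313; II: 0.0100613; III: 0.38.
Posterior ∝ prior × likelihood. Numerator for II: 0.19·0.0100613 = 0.00191165.
Normalizing constant: 0.29·0.22313 + 0.19·0.0100613 + 0.52·0.38 = 0.264219.
P(II | observation) = 0.00191165 / 0.264219 = 0.00723509.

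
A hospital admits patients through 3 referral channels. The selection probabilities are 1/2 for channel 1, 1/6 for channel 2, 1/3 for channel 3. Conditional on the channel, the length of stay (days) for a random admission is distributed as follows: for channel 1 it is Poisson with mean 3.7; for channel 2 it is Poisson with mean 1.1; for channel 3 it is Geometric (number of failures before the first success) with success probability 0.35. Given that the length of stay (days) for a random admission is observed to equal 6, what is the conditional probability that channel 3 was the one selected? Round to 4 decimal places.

Likelihoods P(X=6 | ·): 1: 0.0881025; 2: 0.00081903; 3: 0.0263966.
Posterior ∝ prior × likelihood. Numerator for 3: 0.333333·0.0263966 = 0.00879887.
Normalizing constant: 0.5·0.0881025 + 0.166667·0.00081903 + 0.333333·0.0263966 = 0.0529866.
P(3 | observation) = 0.00879887 / 0.0529866 = 0.166058.

0.1661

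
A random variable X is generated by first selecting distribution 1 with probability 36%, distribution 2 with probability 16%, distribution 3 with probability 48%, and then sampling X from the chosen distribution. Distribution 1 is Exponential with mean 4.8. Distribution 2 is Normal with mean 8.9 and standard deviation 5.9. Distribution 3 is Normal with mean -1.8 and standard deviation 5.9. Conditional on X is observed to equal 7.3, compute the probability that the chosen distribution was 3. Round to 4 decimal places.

0.2692

Likelihoods f(7.3 | ·): 1: 0.045527; 2: 0.0651761; 3: 0.0205818.
Posterior ∝ prior × likelihood. Numerator for 3: 0.48·0.0205818 = 0.00987927.
Normalizing constant: 0.36·0.045527 + 0.16·0.0651761 + 0.48·0.0205818 = 0.0366972.
P(3 | observation) = 0.00987927 / 0.0366972 = 0.269211.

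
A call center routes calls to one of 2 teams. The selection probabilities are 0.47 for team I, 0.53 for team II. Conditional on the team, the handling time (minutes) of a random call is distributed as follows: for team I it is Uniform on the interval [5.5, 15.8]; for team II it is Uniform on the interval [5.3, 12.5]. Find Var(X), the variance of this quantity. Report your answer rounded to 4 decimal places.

7.2077

Per component, I: μ=10.65, E[X²]=122.263; II: μ=8.9, E[X²]=83.53.
E[X] = 0.47·10.65 + 0.53·8.9 = 9.7225.
E[X²] = 0.47·122.263 + 0.53·83.53 = 101.735.
Var(X) = E[X²] − (E[X])² = 101.735 − 94.527 = 7.20766.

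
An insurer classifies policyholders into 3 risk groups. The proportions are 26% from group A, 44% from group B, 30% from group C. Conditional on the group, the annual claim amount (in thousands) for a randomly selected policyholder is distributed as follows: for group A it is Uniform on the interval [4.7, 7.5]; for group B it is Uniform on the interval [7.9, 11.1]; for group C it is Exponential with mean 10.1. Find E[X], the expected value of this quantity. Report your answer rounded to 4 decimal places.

Component means — A: 6.1; B: 9.5; C: 10.1.
E[X] = 0.26·6.1 + 0.44·9.5 + 0.3·10.1 = 8.796.

8.7960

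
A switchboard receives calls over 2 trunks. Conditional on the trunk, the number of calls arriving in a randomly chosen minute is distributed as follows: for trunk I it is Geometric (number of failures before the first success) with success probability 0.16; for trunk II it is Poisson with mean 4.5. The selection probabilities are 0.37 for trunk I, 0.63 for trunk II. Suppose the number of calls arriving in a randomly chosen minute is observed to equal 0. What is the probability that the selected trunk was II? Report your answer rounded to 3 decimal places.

Likelihoods P(X=0 | ·): I: 0.16; II: 0.011109.
Posterior ∝ prior × likelihood. Numerator for II: 0.63·0.011109 = 0.00699867.
Normalizing constant: 0.37·0.16 + 0.63·0.011109 = 0.0661987.
P(II | observation) = 0.00699867 / 0.0661987 = 0.105722.

0.106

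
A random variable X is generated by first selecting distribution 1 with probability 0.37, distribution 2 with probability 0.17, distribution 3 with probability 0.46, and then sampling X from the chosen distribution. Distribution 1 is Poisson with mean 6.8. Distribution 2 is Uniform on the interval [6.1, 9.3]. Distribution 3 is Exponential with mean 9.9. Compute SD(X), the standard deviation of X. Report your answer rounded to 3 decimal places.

7.058

Per component, 1: μ=6.8, E[X²]=53.04; 2: μ=7.7, E[X²]=60.1433; 3: μ=9.9, E[X²]=196.02.
E[X] = 0.37·6.8 + 0.17·7.7 + 0.46·9.9 = 8.379.
E[X²] = 0.37·53.04 + 0.17·60.1433 + 0.46·196.02 = 120.018.
Var(X) = E[X²] − (E[X])² = 120.018 − 70.2076 = 49.8107.
SD(X) = √49.8107 = 7.05767.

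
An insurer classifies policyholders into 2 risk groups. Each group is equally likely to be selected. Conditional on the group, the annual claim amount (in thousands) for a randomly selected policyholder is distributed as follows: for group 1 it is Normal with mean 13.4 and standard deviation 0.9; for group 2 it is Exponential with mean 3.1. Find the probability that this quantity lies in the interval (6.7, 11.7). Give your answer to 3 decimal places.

0.061

Conditional on each group, P(6.7 < X < 11.7): 1: 0.0294534; 2: 0.0922208.
By total probability, P(6.7 < X < 11.7) = 0.5·0.0294534 + 0.5·0.0922208 = 0.0608371.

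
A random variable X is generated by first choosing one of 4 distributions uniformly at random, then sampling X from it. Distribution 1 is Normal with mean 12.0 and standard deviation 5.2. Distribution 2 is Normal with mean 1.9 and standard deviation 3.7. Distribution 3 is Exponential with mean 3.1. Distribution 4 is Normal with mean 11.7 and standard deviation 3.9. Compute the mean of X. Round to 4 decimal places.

7.1750

Component means — 1: 12; 2: 1.9; 3: 3.1; 4: 11.7.
E[X] = 0.25·12 + 0.25·1.9 + 0.25·3.1 + 0.25·11.7 = 7.175.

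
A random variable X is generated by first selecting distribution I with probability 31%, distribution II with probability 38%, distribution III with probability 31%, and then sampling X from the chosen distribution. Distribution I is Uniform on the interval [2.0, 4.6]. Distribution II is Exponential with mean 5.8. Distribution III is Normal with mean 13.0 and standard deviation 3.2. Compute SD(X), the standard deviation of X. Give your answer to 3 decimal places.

Per component, I: μ=3.3, E[X²]=11.4533; II: μ=5.8, E[X²]=67.28; III: μ=13, E[X²]=179.24.
E[X] = 0.31·3.3 + 0.38·5.8 + 0.31·13 = 7.257.
E[X²] = 0.31·11.4533 + 0.38·67.28 + 0.31·179.24 = 84.6813.
Var(X) = E[X²] − (E[X])² = 84.6813 − 52.664 = 32.0173.
SD(X) = √32.0173 = 5.65838.

5.658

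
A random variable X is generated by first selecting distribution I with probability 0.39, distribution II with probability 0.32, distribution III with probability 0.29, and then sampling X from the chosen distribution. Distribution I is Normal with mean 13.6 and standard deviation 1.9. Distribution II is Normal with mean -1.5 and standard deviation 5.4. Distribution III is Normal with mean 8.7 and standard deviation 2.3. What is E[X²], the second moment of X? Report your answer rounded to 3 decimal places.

For each component E[X²] = Var + (mean)², giving I: 188.57; II: 31.41; III: 80.98.
Overall E[X²] = 0.39·188.57 + 0.32·31.41 + 0.29·80.98 = 107.078.

107.078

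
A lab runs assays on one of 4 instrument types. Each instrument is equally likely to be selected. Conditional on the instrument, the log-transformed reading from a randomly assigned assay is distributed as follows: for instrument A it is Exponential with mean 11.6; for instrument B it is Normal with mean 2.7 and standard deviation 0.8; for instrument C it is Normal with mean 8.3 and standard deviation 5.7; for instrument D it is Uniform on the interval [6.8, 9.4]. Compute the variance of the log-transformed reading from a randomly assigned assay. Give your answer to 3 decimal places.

Per component, A: μ=11.6, E[X²]=269.12; B: μ=2.7, E[X²]=7.93; C: μ=8.3, E[X²]=101.38; D: μ=8.1, E[X²]=66.1733.
E[X] = 0.25·11.6 + 0.25·2.7 + 0.25·8.3 + 0.25·8.1 = 7.675.
E[X²] = 0.25·269.12 + 0.25·7.93 + 0.25·101.38 + 0.25·66.1733 = 111.151.
Var(X) = E[X²] − (E[X])² = 111.151 − 58.9056 = 52.2452.

52.245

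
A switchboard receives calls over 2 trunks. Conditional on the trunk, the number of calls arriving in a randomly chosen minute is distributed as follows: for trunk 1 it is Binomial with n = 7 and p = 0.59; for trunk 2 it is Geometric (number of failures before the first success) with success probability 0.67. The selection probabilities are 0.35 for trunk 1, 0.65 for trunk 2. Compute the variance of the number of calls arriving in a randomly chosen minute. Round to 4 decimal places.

Per component, 1: μ=4.13, E[X²]=18.7502; 2: μ=0.492537, E[X²]=0.977723.
E[X] = 0.35·4.13 + 0.65·0.492537 = 1.76565.
E[X²] = 0.35·18.7502 + 0.65·0.977723 = 7.19809.
Var(X) = E[X²] − (E[X])² = 7.19809 − 3.11752 = 4.08057.

4.0806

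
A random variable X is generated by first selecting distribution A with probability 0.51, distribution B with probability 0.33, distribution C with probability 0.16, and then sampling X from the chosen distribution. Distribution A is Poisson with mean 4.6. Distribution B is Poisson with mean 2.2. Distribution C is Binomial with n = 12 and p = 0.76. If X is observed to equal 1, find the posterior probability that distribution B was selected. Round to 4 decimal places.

0.7733

Likelihoods P(X=1 | ·): A: 0.0462384; B: 0.243767; C: 1.38777e-06.
Posterior ∝ prior × likelihood. Numerator for B: 0.33·0.243767 = 0.0804431.
Normalizing constant: 0.51·0.0462384 + 0.33·0.243767 + 0.16·1.38777e-06 = 0.104025.
P(B | observation) = 0.0804431 / 0.104025 = 0.773306.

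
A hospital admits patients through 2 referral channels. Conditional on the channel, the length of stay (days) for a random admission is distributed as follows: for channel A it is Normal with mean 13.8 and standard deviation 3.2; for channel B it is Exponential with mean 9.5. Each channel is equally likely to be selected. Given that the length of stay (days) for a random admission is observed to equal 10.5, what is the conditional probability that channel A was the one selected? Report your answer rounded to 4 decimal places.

Likelihoods f(10.5 | ·): A: 0.0732536; B: 0.0348551.
Posterior ∝ prior × likelihood. Numerator for A: 0.5·0.0732536 = 0.0366268.
Normalizing constant: 0.5·0.0732536 + 0.5·0.0348551 = 0.0540544.
P(A | observation) = 0.0366268 / 0.0540544 = 0.677592.

0.6776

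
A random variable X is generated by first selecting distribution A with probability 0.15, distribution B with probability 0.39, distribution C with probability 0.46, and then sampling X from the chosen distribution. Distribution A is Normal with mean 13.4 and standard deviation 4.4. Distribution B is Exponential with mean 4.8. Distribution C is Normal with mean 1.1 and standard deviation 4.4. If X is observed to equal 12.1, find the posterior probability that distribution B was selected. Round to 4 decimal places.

0.3055

Likelihoods f(12.1 | ·): A: 0.0867964; B: 0.0167485; C: 0.0039837.
Posterior ∝ prior × likelihood. Numerator for B: 0.39·0.0167485 = 0.0065319.
Normalizing constant: 0.15·0.0867964 + 0.39·0.0167485 + 0.46·0.0039837 = 0.0213839.
P(B | observation) = 0.0065319 / 0.0213839 = 0.305459.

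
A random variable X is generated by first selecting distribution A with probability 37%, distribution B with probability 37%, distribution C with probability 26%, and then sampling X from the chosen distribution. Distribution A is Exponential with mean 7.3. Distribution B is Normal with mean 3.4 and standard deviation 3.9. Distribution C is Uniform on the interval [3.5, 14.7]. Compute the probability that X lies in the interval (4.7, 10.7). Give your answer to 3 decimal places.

Conditional on each component, P(4.7 < X < 10.7): A: 0.29437; B: 0.338824; C: 0.535714.
By total probability, P(4.7 < X < 10.7) = 0.37·0.29437 + 0.37·0.338824 + 0.26·0.535714 = 0.373567.

0.374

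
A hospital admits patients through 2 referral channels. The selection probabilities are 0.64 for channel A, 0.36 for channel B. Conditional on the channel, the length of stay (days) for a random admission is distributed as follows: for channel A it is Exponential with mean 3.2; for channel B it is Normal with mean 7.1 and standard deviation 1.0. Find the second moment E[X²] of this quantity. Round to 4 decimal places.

31.6148

For each component E[X²] = Var + (mean)², giving A: 20.48; B: 51.41.
Overall E[X²] = 0.64·20.48 + 0.36·51.41 = 31.6148.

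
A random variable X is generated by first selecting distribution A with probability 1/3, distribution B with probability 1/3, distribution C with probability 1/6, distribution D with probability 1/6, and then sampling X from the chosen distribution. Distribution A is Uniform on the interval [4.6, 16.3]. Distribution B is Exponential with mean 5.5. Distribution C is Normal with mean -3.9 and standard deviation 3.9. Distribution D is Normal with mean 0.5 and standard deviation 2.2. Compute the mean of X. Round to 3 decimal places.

Component means — A: 10.45; B: 5.5; C: -3.9; D: 0.5.
E[X] = 0.333333·10.45 + 0.333333·5.5 + 0.166667·-3.9 + 0.166667·0.5 = 4.75.

4.750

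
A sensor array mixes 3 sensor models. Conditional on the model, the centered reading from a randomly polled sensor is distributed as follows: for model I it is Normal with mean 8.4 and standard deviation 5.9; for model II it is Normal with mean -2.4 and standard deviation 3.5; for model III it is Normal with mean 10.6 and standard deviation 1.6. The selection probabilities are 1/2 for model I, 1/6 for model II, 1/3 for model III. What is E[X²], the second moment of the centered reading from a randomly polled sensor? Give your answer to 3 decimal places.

93.993

For each component E[X²] = Var + (mean)², giving I: 105.37; II: 18.01; III: 114.92.
Overall E[X²] = 0.5·105.37 + 0.166667·18.01 + 0.333333·114.92 = 93.9933.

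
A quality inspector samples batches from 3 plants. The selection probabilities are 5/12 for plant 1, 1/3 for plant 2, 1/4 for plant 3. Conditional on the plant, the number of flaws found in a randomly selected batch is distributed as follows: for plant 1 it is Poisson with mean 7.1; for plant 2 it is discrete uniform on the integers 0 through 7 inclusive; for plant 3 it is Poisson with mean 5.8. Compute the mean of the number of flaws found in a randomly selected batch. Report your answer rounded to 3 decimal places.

5.575

Component means — 1: 7.1; 2: 3.5; 3: 5.8.
E[X] = 0.416667·7.1 + 0.333333·3.5 + 0.25·5.8 = 5.575.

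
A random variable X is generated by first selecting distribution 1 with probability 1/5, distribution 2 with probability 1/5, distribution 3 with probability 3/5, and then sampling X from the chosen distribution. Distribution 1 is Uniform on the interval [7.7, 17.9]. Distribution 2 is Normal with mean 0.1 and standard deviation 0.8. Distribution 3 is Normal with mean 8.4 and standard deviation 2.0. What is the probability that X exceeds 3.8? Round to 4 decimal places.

0.7936

Conditional on each component, P(X > 3.8): 1: 1; 2: 1.87299e-06; 3: 0.989276.
By total probability, P(X > 3.8) = 0.2·1 + 0.2·1.87299e-06 + 0.6·0.989276 = 0.793566.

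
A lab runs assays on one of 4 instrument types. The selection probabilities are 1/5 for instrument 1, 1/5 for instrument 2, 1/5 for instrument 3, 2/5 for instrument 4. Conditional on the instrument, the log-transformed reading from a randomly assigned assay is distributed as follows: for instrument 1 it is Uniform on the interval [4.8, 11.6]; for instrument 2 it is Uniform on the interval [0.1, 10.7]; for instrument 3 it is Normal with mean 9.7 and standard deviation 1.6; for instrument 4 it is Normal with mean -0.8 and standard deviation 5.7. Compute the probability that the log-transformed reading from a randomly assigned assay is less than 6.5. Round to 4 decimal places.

Conditional on each instrument, P(X < 6.5): 1: 0.25; 2: 0.603774; 3: 0.0227501; 4: 0.899851.
By total probability, P(X < 6.5) = 0.2·0.25 + 0.2·0.603774 + 0.2·0.0227501 + 0.4·0.899851 = 0.535245.

0.5352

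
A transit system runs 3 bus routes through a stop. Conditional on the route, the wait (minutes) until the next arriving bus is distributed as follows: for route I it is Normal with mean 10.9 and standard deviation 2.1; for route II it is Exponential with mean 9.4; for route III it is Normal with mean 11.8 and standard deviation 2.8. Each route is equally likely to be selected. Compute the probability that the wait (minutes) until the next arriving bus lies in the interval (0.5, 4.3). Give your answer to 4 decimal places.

0.1066

Conditional on each route, P(0.5 < X < 4.3): I: 0.000836171; II: 0.315301; III: 0.00366963.
By total probability, P(0.5 < X < 4.3) = 0.333333·0.000836171 + 0.333333·0.315301 + 0.333333·0.00366963 = 0.106602.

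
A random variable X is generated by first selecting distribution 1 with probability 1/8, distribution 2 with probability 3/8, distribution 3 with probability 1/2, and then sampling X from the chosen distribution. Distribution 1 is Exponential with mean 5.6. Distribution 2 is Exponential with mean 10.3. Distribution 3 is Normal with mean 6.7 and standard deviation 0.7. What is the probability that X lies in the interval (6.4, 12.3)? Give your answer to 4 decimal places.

0.4468

Conditional on each component, P(6.4 < X < 12.3): 1: 0.207707; 2: 0.23426; 3: 0.665882.
By total probability, P(6.4 < X < 12.3) = 0.125·0.207707 + 0.375·0.23426 + 0.5·0.665882 = 0.446752.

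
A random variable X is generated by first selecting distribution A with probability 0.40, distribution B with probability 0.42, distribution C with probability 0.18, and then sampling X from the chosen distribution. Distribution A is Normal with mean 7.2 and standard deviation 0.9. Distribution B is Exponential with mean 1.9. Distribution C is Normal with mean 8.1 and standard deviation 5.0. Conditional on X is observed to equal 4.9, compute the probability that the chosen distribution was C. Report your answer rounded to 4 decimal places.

Likelihoods f(4.9 | ·): A: 0.0169242; B: 0.0399231; C: 0.0650125.
Posterior ∝ prior × likelihood. Numerator for C: 0.18·0.0650125 = 0.0117022.
Normalizing constant: 0.4·0.0169242 + 0.42·0.0399231 + 0.18·0.0650125 = 0.0352396.
P(C | observation) = 0.0117022 / 0.0352396 = 0.332076.

0.3321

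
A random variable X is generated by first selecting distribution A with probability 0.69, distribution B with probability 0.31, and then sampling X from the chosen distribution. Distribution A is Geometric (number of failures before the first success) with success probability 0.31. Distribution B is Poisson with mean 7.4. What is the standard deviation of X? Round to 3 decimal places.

Per component, A: μ=2.22581, E[X²]=12.1342; B: μ=7.4, E[X²]=62.16.
E[X] = 0.69·2.22581 + 0.31·7.4 = 3.82981.
E[X²] = 0.69·12.1342 + 0.31·62.16 = 27.6422.
Var(X) = E[X²] − (E[X])² = 27.6422 − 14.6674 = 12.9748.
SD(X) = √12.9748 = 3.60206.

3.602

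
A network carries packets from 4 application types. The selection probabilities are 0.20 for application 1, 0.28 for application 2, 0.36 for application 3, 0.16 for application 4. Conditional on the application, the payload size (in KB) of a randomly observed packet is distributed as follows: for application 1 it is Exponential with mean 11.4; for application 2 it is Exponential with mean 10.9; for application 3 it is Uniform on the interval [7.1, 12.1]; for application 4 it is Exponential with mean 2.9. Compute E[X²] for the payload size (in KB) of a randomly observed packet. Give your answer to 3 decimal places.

155.136

For each component E[X²] = Var + (mean)², giving 1: 259.92; 2: 237.62; 3: 94.2433; 4: 16.82.
Overall E[X²] = 0.2·259.92 + 0.28·237.62 + 0.36·94.2433 + 0.16·16.82 = 155.136.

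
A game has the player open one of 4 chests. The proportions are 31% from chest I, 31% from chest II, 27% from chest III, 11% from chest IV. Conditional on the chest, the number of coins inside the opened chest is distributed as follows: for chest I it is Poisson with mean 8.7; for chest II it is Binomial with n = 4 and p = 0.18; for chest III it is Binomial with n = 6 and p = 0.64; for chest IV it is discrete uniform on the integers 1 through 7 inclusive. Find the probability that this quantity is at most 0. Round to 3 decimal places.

Conditional on each chest, P(X ≤ 0): I: 0.000166586; II: 0.452122; III: 0.00217678; IV: 0.
By total probability, P(X ≤ 0) = 0.31·0.000166586 + 0.31·0.452122 + 0.27·0.00217678 + 0.11·0 = 0.140797.

0.141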